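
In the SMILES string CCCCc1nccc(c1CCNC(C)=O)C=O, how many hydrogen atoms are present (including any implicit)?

Hydrogens are implicit in SMILES; fill each atom to its normal valence:
  5 × C: 2 H each → 10
  3 × C (aromatic): no H
  2 × C: 3 H each → 6
  2 × C (aromatic): 1 H each → 2
  2 × O: no H
  1 × C: 1 H
  1 × C: no H
  1 × N: 1 H
  1 × N (aromatic): no H
  Total hydrogens = 20.

20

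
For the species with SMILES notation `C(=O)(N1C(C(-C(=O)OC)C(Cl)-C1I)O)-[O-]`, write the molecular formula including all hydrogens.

C7H8ClINO5-

Heavy atoms from the SMILES: 7 C, 1 Cl, 1 I, 1 N, 5 O.
Implicit hydrogens by atom environment:
  4 × C: 1 H each → 4
  3 × O: no H
  2 × C: no H
  1 × C: 3 H
  1 × Cl: no H
  1 × I: no H
  1 × N: no H
  1 × O: 1 H
  1 × O (charge -1): no H
  Total hydrogens = 8.
Net charge -1.
Molecular formula: C7H8ClINO5-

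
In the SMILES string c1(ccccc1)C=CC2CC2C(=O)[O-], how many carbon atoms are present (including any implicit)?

The symbol for carbon appears 12 times in the SMILES. Lowercase c denotes aromatic carbon and counts toward C.

12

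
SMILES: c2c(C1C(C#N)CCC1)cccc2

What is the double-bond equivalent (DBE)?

7

Molecular formula from the SMILES: C12H13N.
DoU = (2C + 2 + N − H − X)/2 = (2·12 + 2 + 1 − 13 − 0)/2 = 14/2 = 7.
(Structurally: 2 ring(s) + 5 π bond(s) = 7.)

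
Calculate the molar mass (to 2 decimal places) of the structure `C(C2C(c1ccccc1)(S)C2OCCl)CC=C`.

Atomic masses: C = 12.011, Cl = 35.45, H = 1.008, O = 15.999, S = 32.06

Molecular formula: C14H17ClOS.
M = 14×12.011 + 1×35.45 + 17×1.008 + 1×15.999 + 1×32.06 = 268.80 g/mol.

268.80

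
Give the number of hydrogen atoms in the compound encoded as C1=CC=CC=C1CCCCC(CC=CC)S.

22

Hydrogens are implicit in SMILES; fill each atom to its normal valence:
  5 × C: 2 H each → 10
  5 × C (aromatic): 1 H each → 5
  3 × C: 1 H each → 3
  1 × C: 3 H
  1 × C (aromatic): no H
  1 × S: 1 H
  Total hydrogens = 22.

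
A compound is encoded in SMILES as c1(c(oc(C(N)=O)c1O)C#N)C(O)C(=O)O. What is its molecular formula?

C8H6N2O6

Heavy atoms from the SMILES: 8 C, 2 N, 6 O.
Implicit hydrogens by atom environment:
  4 × C (aromatic): no H
  3 × C: no H
  3 × O: 1 H each → 3
  2 × O: no H
  1 × C: 1 H
  1 × N: 2 H
  1 × N: no H
  1 × O (aromatic): no H
  Total hydrogens = 6.
Molecular formula: C8H6N2O6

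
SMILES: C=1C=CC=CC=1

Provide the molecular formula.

Heavy atoms from the SMILES: 6 C.
Implicit hydrogens by atom environment:
  6 × C (aromatic): 1 H each → 6
  Total hydrogens = 6.
Molecular formula: C6H6

C6H6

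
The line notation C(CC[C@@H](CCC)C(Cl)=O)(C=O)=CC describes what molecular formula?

Heavy atoms from the SMILES: 11 C, 1 Cl, 2 O.
Implicit hydrogens by atom environment:
  4 × C: 2 H each → 8
  3 × C: 1 H each → 3
  2 × C: 3 H each → 6
  2 × C: no H
  2 × O: no H
  1 × Cl: no H
  Total hydrogens = 17.
Molecular formula: C11H17ClO2

C11H17ClO2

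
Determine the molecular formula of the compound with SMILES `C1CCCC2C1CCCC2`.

C10H18

Heavy atoms from the SMILES: 10 C.
Implicit hydrogens by atom environment:
  8 × C: 2 H each → 16
  2 × C: 1 H each → 2
  Total hydrogens = 18.
Molecular formula: C10H18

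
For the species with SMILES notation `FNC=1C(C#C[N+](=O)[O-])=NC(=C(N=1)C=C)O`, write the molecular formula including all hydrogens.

Heavy atoms from the SMILES: 8 C, 1 F, 4 N, 3 O.
Implicit hydrogens by atom environment:
  4 × C (aromatic): no H
  2 × C: no H
  2 × N (aromatic): no H
  1 × C: 2 H
  1 × C: 1 H
  1 × F: no H
  1 × N: 1 H
  1 × N (charge +1): no H
  1 × O: 1 H
  1 × O: no H
  1 × O (charge -1): no H
  Total hydrogens = 5.
Molecular formula: C8H5FN4O3

C8H5FN4O3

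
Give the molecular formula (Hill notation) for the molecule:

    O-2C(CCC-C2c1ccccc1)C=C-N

C13H17NO

Heavy atoms from the SMILES: 13 C, 1 N, 1 O.
Implicit hydrogens by atom environment:
  5 × C (aromatic): 1 H each → 5
  4 × C: 1 H each → 4
  3 × C: 2 H each → 6
  1 × C (aromatic): no H
  1 × N: 2 H
  1 × O: no H
  Total hydrogens = 17.
Molecular formula: C13H17NO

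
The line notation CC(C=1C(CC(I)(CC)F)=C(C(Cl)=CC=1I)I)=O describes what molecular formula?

C12H11ClFI3O

Heavy atoms from the SMILES: 12 C, 1 Cl, 1 F, 3 I, 1 O.
Implicit hydrogens by atom environment:
  5 × C (aromatic): no H
  3 × I: no H
  2 × C: 3 H each → 6
  2 × C: 2 H each → 4
  2 × C: no H
  1 × C (aromatic): 1 H
  1 × Cl: no H
  1 × F: no H
  1 × O: no H
  Total hydrogens = 11.
Molecular formula: C12H11ClFI3O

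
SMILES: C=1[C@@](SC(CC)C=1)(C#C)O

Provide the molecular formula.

C8H10OS

Heavy atoms from the SMILES: 8 C, 1 O, 1 S.
Implicit hydrogens by atom environment:
  4 × C: 1 H each → 4
  2 × C: no H
  1 × C: 3 H
  1 × C: 2 H
  1 × O: 1 H
  1 × S: no H
  Total hydrogens = 10.
Molecular formula: C8H10OS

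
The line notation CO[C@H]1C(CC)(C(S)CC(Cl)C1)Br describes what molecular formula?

Heavy atoms from the SMILES: 1 Br, 9 C, 1 Cl, 1 O, 1 S.
Implicit hydrogens by atom environment:
  3 × C: 2 H each → 6
  3 × C: 1 H each → 3
  2 × C: 3 H each → 6
  1 × Br: no H
  1 × C: no H
  1 × Cl: no H
  1 × O: no H
  1 × S: 1 H
  Total hydrogens = 16.
Molecular formula: C9H16BrClOS

C9H16BrClOS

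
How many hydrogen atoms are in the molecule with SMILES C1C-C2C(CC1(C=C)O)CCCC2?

Hydrogens are implicit in SMILES; fill each atom to its normal valence:
  8 × C: 2 H each → 16
  3 × C: 1 H each → 3
  1 × C: no H
  1 × O: 1 H
  Total hydrogens = 20.

20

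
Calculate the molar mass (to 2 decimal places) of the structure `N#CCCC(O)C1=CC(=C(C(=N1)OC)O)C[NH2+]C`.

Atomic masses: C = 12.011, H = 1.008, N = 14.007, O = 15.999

252.29

Molecular formula: C12H18N3O3+.
M = 12×12.011 + 18×1.008 + 3×14.007 + 3×15.999 = 252.29 g/mol.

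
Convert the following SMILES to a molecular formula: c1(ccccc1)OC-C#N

C8H7NO

Heavy atoms from the SMILES: 8 C, 1 N, 1 O.
Implicit hydrogens by atom environment:
  5 × C (aromatic): 1 H each → 5
  1 × C: 2 H
  1 × C (aromatic): no H
  1 × C: no H
  1 × N: no H
  1 × O: no H
  Total hydrogens = 7.
Molecular formula: C8H7NO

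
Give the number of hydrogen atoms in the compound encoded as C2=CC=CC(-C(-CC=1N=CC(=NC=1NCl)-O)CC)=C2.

16

Hydrogens are implicit in SMILES; fill each atom to its normal valence:
  6 × C (aromatic): 1 H each → 6
  4 × C (aromatic): no H
  2 × C: 2 H each → 4
  2 × N (aromatic): no H
  1 × C: 3 H
  1 × C: 1 H
  1 × Cl: no H
  1 × N: 1 H
  1 × O: 1 H
  Total hydrogens = 16.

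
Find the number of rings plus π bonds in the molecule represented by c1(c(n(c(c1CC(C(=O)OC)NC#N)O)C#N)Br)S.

8

Molecular formula from the SMILES: C10H9BrN4O3S.
DoU = (2C + 2 + N − H − X)/2 = (2·10 + 2 + 4 − 9 − 1)/2 = 16/2 = 8.
(Structurally: 1 ring(s) + 7 π bond(s) = 8.)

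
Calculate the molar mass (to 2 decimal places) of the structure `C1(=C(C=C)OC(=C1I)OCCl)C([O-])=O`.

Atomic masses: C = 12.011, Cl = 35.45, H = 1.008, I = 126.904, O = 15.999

327.48

Molecular formula: C8H5ClIO4-.
M = 8×12.011 + 1×35.45 + 5×1.008 + 1×126.904 + 4×15.999 = 327.48 g/mol.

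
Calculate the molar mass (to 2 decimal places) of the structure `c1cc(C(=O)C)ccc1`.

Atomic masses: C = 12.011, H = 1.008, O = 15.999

Molecular formula: C8H8O.
M = 8×12.011 + 8×1.008 + 1×15.999 = 120.15 g/mol.

120.15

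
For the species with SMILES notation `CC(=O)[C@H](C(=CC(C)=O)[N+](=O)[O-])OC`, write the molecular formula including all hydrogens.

C8H11NO5

Heavy atoms from the SMILES: 8 C, 1 N, 5 O.
Implicit hydrogens by atom environment:
  4 × O: no H
  3 × C: 3 H each → 9
  3 × C: no H
  2 × C: 1 H each → 2
  1 × N (charge +1): no H
  1 × O (charge -1): no H
  Total hydrogens = 11.
Molecular formula: C8H11NO5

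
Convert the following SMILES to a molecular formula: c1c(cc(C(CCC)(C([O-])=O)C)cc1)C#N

C13H14NO2-

Heavy atoms from the SMILES: 13 C, 1 N, 2 O.
Implicit hydrogens by atom environment:
  4 × C (aromatic): 1 H each → 4
  3 × C: no H
  2 × C: 3 H each → 6
  2 × C: 2 H each → 4
  2 × C (aromatic): no H
  1 × N: no H
  1 × O: no H
  1 × O (charge -1): no H
  Total hydrogens = 14.
Net charge -1.
Molecular formula: C13H14NO2-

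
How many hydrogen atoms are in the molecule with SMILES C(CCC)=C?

Hydrogens are implicit in SMILES; fill each atom to its normal valence:
  3 × C: 2 H each → 6
  1 × C: 3 H
  1 × C: 1 H
  Total hydrogens = 10.

10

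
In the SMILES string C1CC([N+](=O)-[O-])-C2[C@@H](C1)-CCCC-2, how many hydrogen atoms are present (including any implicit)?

17

Hydrogens are implicit in SMILES; fill each atom to its normal valence:
  7 × C: 2 H each → 14
  3 × C: 1 H each → 3
  1 × N (charge +1): no H
  1 × O: no H
  1 × O (charge -1): no H
  Total hydrogens = 17.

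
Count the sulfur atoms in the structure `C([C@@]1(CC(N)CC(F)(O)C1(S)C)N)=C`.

The symbol for sulfur appears 1 time in the SMILES.

1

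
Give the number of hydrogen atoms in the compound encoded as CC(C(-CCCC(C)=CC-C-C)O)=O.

22

Hydrogens are implicit in SMILES; fill each atom to its normal valence:
  5 × C: 2 H each → 10
  3 × C: 3 H each → 9
  2 × C: 1 H each → 2
  2 × C: no H
  1 × O: 1 H
  1 × O: no H
  Total hydrogens = 22.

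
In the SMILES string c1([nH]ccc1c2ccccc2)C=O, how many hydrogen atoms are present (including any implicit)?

Hydrogens are implicit in SMILES; fill each atom to its normal valence:
  7 × C (aromatic): 1 H each → 7
  3 × C (aromatic): no H
  1 × C: 1 H
  1 × N (aromatic): 1 H
  1 × O: no H
  Total hydrogens = 9.

9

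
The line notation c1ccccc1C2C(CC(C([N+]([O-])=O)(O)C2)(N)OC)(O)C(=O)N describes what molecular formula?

C14H19N3O6

Heavy atoms from the SMILES: 14 C, 3 N, 6 O.
Implicit hydrogens by atom environment:
  5 × C (aromatic): 1 H each → 5
  4 × C: no H
  3 × O: no H
  2 × C: 2 H each → 4
  2 × N: 2 H each → 4
  2 × O: 1 H each → 2
  1 × C: 3 H
  1 × C: 1 H
  1 × C (aromatic): no H
  1 × N (charge +1): no H
  1 × O (charge -1): no H
  Total hydrogens = 19.
Molecular formula: C14H19N3O6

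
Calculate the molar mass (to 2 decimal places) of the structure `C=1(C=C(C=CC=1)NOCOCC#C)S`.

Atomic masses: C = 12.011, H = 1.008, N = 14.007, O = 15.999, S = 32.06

209.26

Molecular formula: C10H11NO2S.
M = 10×12.011 + 11×1.008 + 1×14.007 + 2×15.999 + 1×32.06 = 209.26 g/mol.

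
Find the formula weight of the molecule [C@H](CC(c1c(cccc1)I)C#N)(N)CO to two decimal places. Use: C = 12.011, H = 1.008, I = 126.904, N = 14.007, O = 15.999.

Molecular formula: C11H13IN2O.
M = 11×12.011 + 13×1.008 + 1×126.904 + 2×14.007 + 1×15.999 = 316.14 g/mol.

316.14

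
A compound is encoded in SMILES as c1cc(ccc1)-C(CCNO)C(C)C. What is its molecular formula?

Heavy atoms from the SMILES: 12 C, 1 N, 1 O.
Implicit hydrogens by atom environment:
  5 × C (aromatic): 1 H each → 5
  2 × C: 3 H each → 6
  2 × C: 2 H each → 4
  2 × C: 1 H each → 2
  1 × C (aromatic): no H
  1 × N: 1 H
  1 × O: 1 H
  Total hydrogens = 19.
Molecular formula: C12H19NO

C12H19NO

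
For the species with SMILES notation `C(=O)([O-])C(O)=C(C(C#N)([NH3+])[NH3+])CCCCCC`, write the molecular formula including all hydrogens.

C11H20N3O3+

Heavy atoms from the SMILES: 11 C, 3 N, 3 O.
Implicit hydrogens by atom environment:
  5 × C: 2 H each → 10
  5 × C: no H
  2 × N (charge +1): 3 H each → 6
  1 × C: 3 H
  1 × N: no H
  1 × O: 1 H
  1 × O: no H
  1 × O (charge -1): no H
  Total hydrogens = 20.
Net charge +1.
Molecular formula: C11H20N3O3+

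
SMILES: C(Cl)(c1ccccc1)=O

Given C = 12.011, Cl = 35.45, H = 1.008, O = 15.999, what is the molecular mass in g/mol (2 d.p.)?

Molecular formula: C7H5ClO.
M = 7×12.011 + 1×35.45 + 5×1.008 + 1×15.999 = 140.57 g/mol.

140.57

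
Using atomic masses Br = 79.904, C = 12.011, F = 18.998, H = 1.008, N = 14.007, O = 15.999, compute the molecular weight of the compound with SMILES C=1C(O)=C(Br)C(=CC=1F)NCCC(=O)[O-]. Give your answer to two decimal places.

277.07

Molecular formula: C9H8BrFNO3-.
M = 1×79.904 + 9×12.011 + 1×18.998 + 8×1.008 + 1×14.007 + 3×15.999 = 277.07 g/mol.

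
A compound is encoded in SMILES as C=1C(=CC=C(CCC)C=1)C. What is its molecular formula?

C10H14

Heavy atoms from the SMILES: 10 C.
Implicit hydrogens by atom environment:
  4 × C (aromatic): 1 H each → 4
  2 × C: 3 H each → 6
  2 × C: 2 H each → 4
  2 × C (aromatic): no H
  Total hydrogens = 14.
Molecular formula: C10H14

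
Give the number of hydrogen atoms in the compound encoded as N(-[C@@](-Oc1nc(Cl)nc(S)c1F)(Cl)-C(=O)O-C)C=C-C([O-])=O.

Hydrogens are implicit in SMILES; fill each atom to its normal valence:
  4 × C (aromatic): no H
  4 × O: no H
  3 × C: no H
  2 × C: 1 H each → 2
  2 × Cl: no H
  2 × N (aromatic): no H
  1 × C: 3 H
  1 × F: no H
  1 × N: 1 H
  1 × O (charge -1): no H
  1 × S: 1 H
  Total hydrogens = 7.

7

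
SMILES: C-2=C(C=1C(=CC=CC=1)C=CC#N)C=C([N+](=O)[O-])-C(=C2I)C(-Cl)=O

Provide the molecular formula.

Heavy atoms from the SMILES: 16 C, 1 Cl, 1 I, 2 N, 3 O.
Implicit hydrogens by atom environment:
  6 × C (aromatic): 1 H each → 6
  6 × C (aromatic): no H
  2 × C: 1 H each → 2
  2 × C: no H
  2 × O: no H
  1 × Cl: no H
  1 × I: no H
  1 × N (charge +1): no H
  1 × N: no H
  1 × O (charge -1): no H
  Total hydrogens = 8.
Molecular formula: C16H8ClIN2O3

C16H8ClIN2O3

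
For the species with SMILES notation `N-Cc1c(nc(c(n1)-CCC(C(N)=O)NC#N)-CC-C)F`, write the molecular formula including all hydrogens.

Heavy atoms from the SMILES: 13 C, 1 F, 6 N, 1 O.
Implicit hydrogens by atom environment:
  5 × C: 2 H each → 10
  4 × C (aromatic): no H
  2 × C: no H
  2 × N: 2 H each → 4
  2 × N (aromatic): no H
  1 × C: 3 H
  1 × C: 1 H
  1 × F: no H
  1 × N: 1 H
  1 × N: no H
  1 × O: no H
  Total hydrogens = 19.
Molecular formula: C13H19FN6O

C13H19FN6O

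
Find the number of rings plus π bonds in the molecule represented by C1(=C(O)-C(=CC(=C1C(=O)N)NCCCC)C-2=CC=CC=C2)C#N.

11

Molecular formula from the SMILES: C18H19N3O2.
DoU = (2C + 2 + N − H − X)/2 = (2·18 + 2 + 3 − 19 − 0)/2 = 22/2 = 11.
(Structurally: 2 ring(s) + 9 π bond(s) = 11.)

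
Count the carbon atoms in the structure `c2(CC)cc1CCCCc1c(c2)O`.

The symbol for carbon appears 12 times in the SMILES. Lowercase c denotes aromatic carbon and counts toward C.

12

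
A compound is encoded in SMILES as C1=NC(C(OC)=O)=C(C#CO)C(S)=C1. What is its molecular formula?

C9H7NO3S

Heavy atoms from the SMILES: 9 C, 1 N, 3 O, 1 S.
Implicit hydrogens by atom environment:
  3 × C (aromatic): no H
  3 × C: no H
  2 × C (aromatic): 1 H each → 2
  2 × O: no H
  1 × C: 3 H
  1 × N (aromatic): no H
  1 × O: 1 H
  1 × S: 1 H
  Total hydrogens = 7.
Molecular formula: C9H7NO3S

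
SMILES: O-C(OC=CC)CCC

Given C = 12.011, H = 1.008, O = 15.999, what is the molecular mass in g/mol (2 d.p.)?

130.19

Molecular formula: C7H14O2.
M = 7×12.011 + 14×1.008 + 2×15.999 = 130.19 g/mol.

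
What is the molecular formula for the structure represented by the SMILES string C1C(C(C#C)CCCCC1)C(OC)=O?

C12H18O2

Heavy atoms from the SMILES: 12 C, 2 O.
Implicit hydrogens by atom environment:
  6 × C: 2 H each → 12
  3 × C: 1 H each → 3
  2 × C: no H
  2 × O: no H
  1 × C: 3 H
  Total hydrogens = 18.
Molecular formula: C12H18O2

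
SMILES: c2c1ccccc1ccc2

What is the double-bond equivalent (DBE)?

Molecular formula from the SMILES: C10H8.
DoU = (2C + 2 + N − H − X)/2 = (2·10 + 2 + 0 − 8 − 0)/2 = 14/2 = 7.
(Structurally: 2 ring(s) + 5 π bond(s) = 7.)

7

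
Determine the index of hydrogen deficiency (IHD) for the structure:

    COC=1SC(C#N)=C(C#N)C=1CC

Molecular formula from the SMILES: C9H8N2OS.
DoU = (2C + 2 + N − H − X)/2 = (2·9 + 2 + 2 − 8 − 0)/2 = 14/2 = 7.
(Structurally: 1 ring(s) + 6 π bond(s) = 7.)

7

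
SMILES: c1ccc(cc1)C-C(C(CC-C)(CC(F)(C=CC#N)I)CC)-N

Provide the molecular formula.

Heavy atoms from the SMILES: 19 C, 1 F, 1 I, 2 N.
Implicit hydrogens by atom environment:
  5 × C: 2 H each → 10
  5 × C (aromatic): 1 H each → 5
  3 × C: 1 H each → 3
  3 × C: no H
  2 × C: 3 H each → 6
  1 × C (aromatic): no H
  1 × F: no H
  1 × I: no H
  1 × N: 2 H
  1 × N: no H
  Total hydrogens = 26.
Molecular formula: C19H26FIN2

C19H26FIN2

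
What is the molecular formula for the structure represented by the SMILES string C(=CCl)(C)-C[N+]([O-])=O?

C4H6ClNO2

Heavy atoms from the SMILES: 4 C, 1 Cl, 1 N, 2 O.
Implicit hydrogens by atom environment:
  1 × C: 3 H
  1 × C: 2 H
  1 × C: 1 H
  1 × C: no H
  1 × Cl: no H
  1 × N (charge +1): no H
  1 × O: no H
  1 × O (charge -1): no H
  Total hydrogens = 6.
Molecular formula: C4H6ClNO2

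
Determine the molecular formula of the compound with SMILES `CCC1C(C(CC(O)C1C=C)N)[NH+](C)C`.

Heavy atoms from the SMILES: 12 C, 2 N, 1 O.
Implicit hydrogens by atom environment:
  6 × C: 1 H each → 6
  3 × C: 3 H each → 9
  3 × C: 2 H each → 6
  1 × N: 2 H
  1 × N (charge +1): 1 H
  1 × O: 1 H
  Total hydrogens = 25.
Net charge +1.
Molecular formula: C12H25N2O+

C12H25N2O+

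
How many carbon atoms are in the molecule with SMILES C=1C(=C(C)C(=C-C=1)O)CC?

9

The symbol for carbon appears 9 times in the SMILES.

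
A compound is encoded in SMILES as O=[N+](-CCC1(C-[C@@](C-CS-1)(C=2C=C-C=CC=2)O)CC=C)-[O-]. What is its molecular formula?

C16H21NO3S

Heavy atoms from the SMILES: 16 C, 1 N, 3 O, 1 S.
Implicit hydrogens by atom environment:
  7 × C: 2 H each → 14
  5 × C (aromatic): 1 H each → 5
  2 × C: no H
  1 × C: 1 H
  1 × C (aromatic): no H
  1 × N (charge +1): no H
  1 × O: 1 H
  1 × O: no H
  1 × O (charge -1): no H
  1 × S: no H
  Total hydrogens = 21.
Molecular formula: C16H21NO3S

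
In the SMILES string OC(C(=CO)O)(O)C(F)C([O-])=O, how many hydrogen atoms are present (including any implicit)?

6

Hydrogens are implicit in SMILES; fill each atom to its normal valence:
  4 × O: 1 H each → 4
  3 × C: no H
  2 × C: 1 H each → 2
  1 × F: no H
  1 × O: no H
  1 × O (charge -1): no H
  Total hydrogens = 6.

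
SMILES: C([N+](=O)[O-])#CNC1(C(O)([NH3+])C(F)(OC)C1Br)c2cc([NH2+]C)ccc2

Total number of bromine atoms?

1

The symbol for bromine appears 1 time in the SMILES.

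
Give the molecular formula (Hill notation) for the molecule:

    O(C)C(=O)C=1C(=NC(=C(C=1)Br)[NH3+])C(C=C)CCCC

Heavy atoms from the SMILES: 1 Br, 14 C, 2 N, 2 O.
Implicit hydrogens by atom environment:
  4 × C: 2 H each → 8
  4 × C (aromatic): no H
  2 × C: 3 H each → 6
  2 × C: 1 H each → 2
  2 × O: no H
  1 × Br: no H
  1 × C (aromatic): 1 H
  1 × C: no H
  1 × N (charge +1): 3 H
  1 × N (aromatic): no H
  Total hydrogens = 20.
Net charge +1.
Molecular formula: C14H20BrN2O2+

C14H20BrN2O2+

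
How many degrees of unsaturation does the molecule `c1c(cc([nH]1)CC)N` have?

Molecular formula from the SMILES: C6H10N2.
DoU = (2C + 2 + N − H − X)/2 = (2·6 + 2 + 2 − 10 − 0)/2 = 6/2 = 3.
(Structurally: 1 ring(s) + 2 π bond(s) = 3.)

3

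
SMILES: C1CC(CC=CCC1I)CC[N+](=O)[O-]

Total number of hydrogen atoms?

Hydrogens are implicit in SMILES; fill each atom to its normal valence:
  6 × C: 2 H each → 12
  4 × C: 1 H each → 4
  1 × I: no H
  1 × N (charge +1): no H
  1 × O: no H
  1 × O (charge -1): no H
  Total hydrogens = 16.

16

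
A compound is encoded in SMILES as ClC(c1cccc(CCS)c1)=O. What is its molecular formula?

Heavy atoms from the SMILES: 9 C, 1 Cl, 1 O, 1 S.
Implicit hydrogens by atom environment:
  4 × C (aromatic): 1 H each → 4
  2 × C: 2 H each → 4
  2 × C (aromatic): no H
  1 × C: no H
  1 × Cl: no H
  1 × O: no H
  1 × S: 1 H
  Total hydrogens = 9.
Molecular formula: C9H9ClOS

C9H9ClOS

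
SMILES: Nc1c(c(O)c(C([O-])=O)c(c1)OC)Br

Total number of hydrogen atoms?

Hydrogens are implicit in SMILES; fill each atom to its normal valence:
  5 × C (aromatic): no H
  2 × O: no H
  1 × Br: no H
  1 × C: 3 H
  1 × C (aromatic): 1 H
  1 × C: no H
  1 × N: 2 H
  1 × O: 1 H
  1 × O (charge -1): no H
  Total hydrogens = 7.

7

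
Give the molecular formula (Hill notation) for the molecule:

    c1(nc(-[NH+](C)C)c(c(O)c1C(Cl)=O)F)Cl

Heavy atoms from the SMILES: 8 C, 2 Cl, 1 F, 2 N, 2 O.
Implicit hydrogens by atom environment:
  5 × C (aromatic): no H
  2 × C: 3 H each → 6
  2 × Cl: no H
  1 × C: no H
  1 × F: no H
  1 × N (charge +1): 1 H
  1 × N (aromatic): no H
  1 × O: 1 H
  1 × O: no H
  Total hydrogens = 8.
Net charge +1.
Molecular formula: C8H8Cl2FN2O2+

C8H8Cl2FN2O2+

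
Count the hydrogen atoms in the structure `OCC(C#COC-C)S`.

Hydrogens are implicit in SMILES; fill each atom to its normal valence:
  2 × C: 2 H each → 4
  2 × C: no H
  1 × C: 3 H
  1 × C: 1 H
  1 × O: 1 H
  1 × O: no H
  1 × S: 1 H
  Total hydrogens = 10.

10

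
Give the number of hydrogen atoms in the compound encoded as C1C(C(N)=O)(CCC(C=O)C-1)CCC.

19

Hydrogens are implicit in SMILES; fill each atom to its normal valence:
  6 × C: 2 H each → 12
  2 × C: 1 H each → 2
  2 × C: no H
  2 × O: no H
  1 × C: 3 H
  1 × N: 2 H
  Total hydrogens = 19.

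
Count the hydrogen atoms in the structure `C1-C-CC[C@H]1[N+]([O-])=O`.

9

Hydrogens are implicit in SMILES; fill each atom to its normal valence:
  4 × C: 2 H each → 8
  1 × C: 1 H
  1 × N (charge +1): no H
  1 × O: no H
  1 × O (charge -1): no H
  Total hydrogens = 9.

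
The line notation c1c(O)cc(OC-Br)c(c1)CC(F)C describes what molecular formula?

Heavy atoms from the SMILES: 1 Br, 10 C, 1 F, 2 O.
Implicit hydrogens by atom environment:
  3 × C (aromatic): 1 H each → 3
  3 × C (aromatic): no H
  2 × C: 2 H each → 4
  1 × Br: no H
  1 × C: 3 H
  1 × C: 1 H
  1 × F: no H
  1 × O: 1 H
  1 × O: no H
  Total hydrogens = 12.
Molecular formula: C10H12BrFO2

C10H12BrFO2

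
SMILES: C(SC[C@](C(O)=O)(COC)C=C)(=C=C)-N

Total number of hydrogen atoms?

Hydrogens are implicit in SMILES; fill each atom to its normal valence:
  4 × C: 2 H each → 8
  4 × C: no H
  2 × O: no H
  1 × C: 3 H
  1 × C: 1 H
  1 × N: 2 H
  1 × O: 1 H
  1 × S: no H
  Total hydrogens = 15.

15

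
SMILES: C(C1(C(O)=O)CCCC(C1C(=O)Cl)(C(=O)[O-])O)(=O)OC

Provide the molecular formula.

C11H12ClO8-

Heavy atoms from the SMILES: 11 C, 1 Cl, 8 O.
Implicit hydrogens by atom environment:
  6 × C: no H
  5 × O: no H
  3 × C: 2 H each → 6
  2 × O: 1 H each → 2
  1 × C: 3 H
  1 × C: 1 H
  1 × Cl: no H
  1 × O (charge -1): no H
  Total hydrogens = 12.
Net charge -1.
Molecular formula: C11H12ClO8-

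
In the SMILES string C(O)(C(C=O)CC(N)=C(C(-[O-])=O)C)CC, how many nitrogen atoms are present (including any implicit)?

The symbol for nitrogen appears 1 time in the SMILES.

1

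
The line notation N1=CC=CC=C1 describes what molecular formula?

Heavy atoms from the SMILES: 5 C, 1 N.
Implicit hydrogens by atom environment:
  5 × C (aromatic): 1 H each → 5
  1 × N (aromatic): no H
  Total hydrogens = 5.
Molecular formula: C5H5N

C5H5N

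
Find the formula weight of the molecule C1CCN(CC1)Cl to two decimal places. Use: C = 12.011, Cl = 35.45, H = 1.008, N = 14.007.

Molecular formula: C5H10ClN.
M = 5×12.011 + 1×35.45 + 10×1.008 + 1×14.007 = 119.59 g/mol.

119.59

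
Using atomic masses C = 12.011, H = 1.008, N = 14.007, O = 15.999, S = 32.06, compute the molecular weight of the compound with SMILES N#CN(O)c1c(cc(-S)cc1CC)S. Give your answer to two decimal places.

Molecular formula: C9H10N2OS2.
M = 9×12.011 + 10×1.008 + 2×14.007 + 1×15.999 + 2×32.06 = 226.31 g/mol.

226.31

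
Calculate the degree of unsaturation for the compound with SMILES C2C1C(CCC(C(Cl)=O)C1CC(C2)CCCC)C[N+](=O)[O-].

4

Molecular formula from the SMILES: C16H26ClNO3.
DoU = (2C + 2 + N − H − X)/2 = (2·16 + 2 + 1 − 26 − 1)/2 = 8/2 = 4.
(Structurally: 2 ring(s) + 2 π bond(s) = 4.)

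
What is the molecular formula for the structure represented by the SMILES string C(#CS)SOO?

C2H2O2S2

Heavy atoms from the SMILES: 2 C, 2 O, 2 S.
Implicit hydrogens by atom environment:
  2 × C: no H
  1 × O: 1 H
  1 × O: no H
  1 × S: 1 H
  1 × S: no H
  Total hydrogens = 2.
Molecular formula: C2H2O2S2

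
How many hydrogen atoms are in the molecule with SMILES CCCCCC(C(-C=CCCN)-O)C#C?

Hydrogens are implicit in SMILES; fill each atom to its normal valence:
  6 × C: 2 H each → 12
  5 × C: 1 H each → 5
  1 × C: 3 H
  1 × C: no H
  1 × N: 2 H
  1 × O: 1 H
  Total hydrogens = 23.

23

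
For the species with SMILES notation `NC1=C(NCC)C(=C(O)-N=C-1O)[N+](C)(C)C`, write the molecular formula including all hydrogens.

Heavy atoms from the SMILES: 10 C, 4 N, 2 O.
Implicit hydrogens by atom environment:
  5 × C (aromatic): no H
  4 × C: 3 H each → 12
  2 × O: 1 H each → 2
  1 × C: 2 H
  1 × N: 2 H
  1 × N: 1 H
  1 × N (aromatic): no H
  1 × N (charge +1): no H
  Total hydrogens = 19.
Net charge +1.
Molecular formula: C10H19N4O2+

C10H19N4O2+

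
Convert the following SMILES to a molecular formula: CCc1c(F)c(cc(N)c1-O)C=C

Heavy atoms from the SMILES: 10 C, 1 F, 1 N, 1 O.
Implicit hydrogens by atom environment:
  5 × C (aromatic): no H
  2 × C: 2 H each → 4
  1 × C: 3 H
  1 × C (aromatic): 1 H
  1 × C: 1 H
  1 × F: no H
  1 × N: 2 H
  1 × O: 1 H
  Total hydrogens = 12.
Molecular formula: C10H12FNO

C10H12FNO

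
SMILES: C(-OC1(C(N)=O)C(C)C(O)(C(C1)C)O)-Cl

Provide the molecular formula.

C9H16ClNO4

Heavy atoms from the SMILES: 9 C, 1 Cl, 1 N, 4 O.
Implicit hydrogens by atom environment:
  3 × C: no H
  2 × C: 3 H each → 6
  2 × C: 2 H each → 4
  2 × C: 1 H each → 2
  2 × O: 1 H each → 2
  2 × O: no H
  1 × Cl: no H
  1 × N: 2 H
  Total hydrogens = 16.
Molecular formula: C9H16ClNO4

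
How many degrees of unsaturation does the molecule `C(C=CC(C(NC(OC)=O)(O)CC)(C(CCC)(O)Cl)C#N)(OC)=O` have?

5

Molecular formula from the SMILES: C15H23ClN2O6.
DoU = (2C + 2 + N − H − X)/2 = (2·15 + 2 + 2 − 23 − 1)/2 = 10/2 = 5.
(Structurally: 0 ring(s) + 5 π bond(s) = 5.)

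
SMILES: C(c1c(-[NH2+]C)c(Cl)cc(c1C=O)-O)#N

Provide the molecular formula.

C9H8ClN2O2+

Heavy atoms from the SMILES: 9 C, 1 Cl, 2 N, 2 O.
Implicit hydrogens by atom environment:
  5 × C (aromatic): no H
  1 × C: 3 H
  1 × C (aromatic): 1 H
  1 × C: 1 H
  1 × C: no H
  1 × Cl: no H
  1 × N (charge +1): 2 H
  1 × N: no H
  1 × O: 1 H
  1 × O: no H
  Total hydrogens = 8.
Net charge +1.
Molecular formula: C9H8ClN2O2+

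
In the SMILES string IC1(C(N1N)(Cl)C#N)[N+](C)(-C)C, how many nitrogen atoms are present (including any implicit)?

The symbol for nitrogen appears 4 times in the SMILES.

4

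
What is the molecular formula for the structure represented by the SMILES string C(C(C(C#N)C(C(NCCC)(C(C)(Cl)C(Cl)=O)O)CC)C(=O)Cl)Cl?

Heavy atoms from the SMILES: 15 C, 4 Cl, 2 N, 3 O.
Implicit hydrogens by atom environment:
  5 × C: no H
  4 × C: 2 H each → 8
  4 × Cl: no H
  3 × C: 3 H each → 9
  3 × C: 1 H each → 3
  2 × O: no H
  1 × N: 1 H
  1 × N: no H
  1 × O: 1 H
  Total hydrogens = 22.
Molecular formula: C15H22Cl4N2O3

C15H22Cl4N2O3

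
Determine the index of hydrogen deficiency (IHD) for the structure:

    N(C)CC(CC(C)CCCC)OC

Molecular formula from the SMILES: C11H25NO.
DoU = (2C + 2 + N − H − X)/2 = (2·11 + 2 + 1 − 25 − 0)/2 = 0/2 = 0.
(Structurally: 0 ring(s) + 0 π bond(s) = 0.)

0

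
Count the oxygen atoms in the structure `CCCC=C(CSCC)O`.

The symbol for oxygen appears 1 time in the SMILES.

1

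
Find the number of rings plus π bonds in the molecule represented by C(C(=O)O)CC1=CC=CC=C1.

Molecular formula from the SMILES: C9H10O2.
DoU = (2C + 2 + N − H − X)/2 = (2·9 + 2 + 0 − 10 − 0)/2 = 10/2 = 5.
(Structurally: 1 ring(s) + 4 π bond(s) = 5.)

5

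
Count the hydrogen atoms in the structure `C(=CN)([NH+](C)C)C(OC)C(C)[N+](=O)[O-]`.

Hydrogens are implicit in SMILES; fill each atom to its normal valence:
  4 × C: 3 H each → 12
  3 × C: 1 H each → 3
  2 × O: no H
  1 × C: no H
  1 × N: 2 H
  1 × N (charge +1): 1 H
  1 × N (charge +1): no H
  1 × O (charge -1): no H
  Total hydrogens = 18.

18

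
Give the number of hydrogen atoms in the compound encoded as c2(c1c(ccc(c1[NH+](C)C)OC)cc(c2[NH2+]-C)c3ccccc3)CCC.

Hydrogens are implicit in SMILES; fill each atom to its normal valence:
  8 × C (aromatic): 1 H each → 8
  8 × C (aromatic): no H
  5 × C: 3 H each → 15
  2 × C: 2 H each → 4
  1 × N (charge +1): 2 H
  1 × N (charge +1): 1 H
  1 × O: no H
  Total hydrogens = 30.

30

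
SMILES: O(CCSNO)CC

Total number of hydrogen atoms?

11

Hydrogens are implicit in SMILES; fill each atom to its normal valence:
  3 × C: 2 H each → 6
  1 × C: 3 H
  1 × N: 1 H
  1 × O: 1 H
  1 × O: no H
  1 × S: no H
  Total hydrogens = 11.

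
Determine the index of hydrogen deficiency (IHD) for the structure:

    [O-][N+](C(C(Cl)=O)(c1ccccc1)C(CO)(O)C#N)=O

8

Molecular formula from the SMILES: C11H9ClN2O5.
DoU = (2C + 2 + N − H − X)/2 = (2·11 + 2 + 2 − 9 − 1)/2 = 16/2 = 8.
(Structurally: 1 ring(s) + 7 π bond(s) = 8.)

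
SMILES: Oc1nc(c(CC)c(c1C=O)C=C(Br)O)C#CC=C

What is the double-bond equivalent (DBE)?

9

Molecular formula from the SMILES: C14H12BrNO3.
DoU = (2C + 2 + N − H − X)/2 = (2·14 + 2 + 1 − 12 − 1)/2 = 18/2 = 9.
(Structurally: 1 ring(s) + 8 π bond(s) = 9.)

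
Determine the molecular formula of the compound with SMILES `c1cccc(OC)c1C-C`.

Heavy atoms from the SMILES: 9 C, 1 O.
Implicit hydrogens by atom environment:
  4 × C (aromatic): 1 H each → 4
  2 × C: 3 H each → 6
  2 × C (aromatic): no H
  1 × C: 2 H
  1 × O: no H
  Total hydrogens = 12.
Molecular formula: C9H12O

C9H12O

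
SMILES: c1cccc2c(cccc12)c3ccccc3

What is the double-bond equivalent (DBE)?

11

Molecular formula from the SMILES: C16H12.
DoU = (2C + 2 + N − H − X)/2 = (2·16 + 2 + 0 − 12 − 0)/2 = 22/2 = 11.
(Structurally: 3 ring(s) + 8 π bond(s) = 11.)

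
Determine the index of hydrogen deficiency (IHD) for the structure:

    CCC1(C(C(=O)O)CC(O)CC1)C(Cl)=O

Molecular formula from the SMILES: C10H15ClO4.
DoU = (2C + 2 + N − H − X)/2 = (2·10 + 2 + 0 − 15 − 1)/2 = 6/2 = 3.
(Structurally: 1 ring(s) + 2 π bond(s) = 3.)

3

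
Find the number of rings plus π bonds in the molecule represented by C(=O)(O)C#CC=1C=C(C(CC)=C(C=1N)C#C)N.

Molecular formula from the SMILES: C13H12N2O2.
DoU = (2C + 2 + N − H − X)/2 = (2·13 + 2 + 2 − 12 − 0)/2 = 18/2 = 9.
(Structurally: 1 ring(s) + 8 π bond(s) = 9.)

9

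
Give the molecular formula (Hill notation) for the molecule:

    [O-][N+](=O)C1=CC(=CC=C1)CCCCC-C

C12H17NO2

Heavy atoms from the SMILES: 12 C, 1 N, 2 O.
Implicit hydrogens by atom environment:
  5 × C: 2 H each → 10
  4 × C (aromatic): 1 H each → 4
  2 × C (aromatic): no H
  1 × C: 3 H
  1 × N (charge +1): no H
  1 × O: no H
  1 × O (charge -1): no H
  Total hydrogens = 17.
Molecular formula: C12H17NO2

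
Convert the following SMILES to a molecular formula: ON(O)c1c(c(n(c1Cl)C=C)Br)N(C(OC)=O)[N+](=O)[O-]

C8H8BrClN4O6

Heavy atoms from the SMILES: 1 Br, 8 C, 1 Cl, 4 N, 6 O.
Implicit hydrogens by atom environment:
  4 × C (aromatic): no H
  3 × O: no H
  2 × N: no H
  2 × O: 1 H each → 2
  1 × Br: no H
  1 × C: 3 H
  1 × C: 2 H
  1 × C: 1 H
  1 × C: no H
  1 × Cl: no H
  1 × N (aromatic): no H
  1 × N (charge +1): no H
  1 × O (charge -1): no H
  Total hydrogens = 8.
Molecular formula: C8H8BrClN4O6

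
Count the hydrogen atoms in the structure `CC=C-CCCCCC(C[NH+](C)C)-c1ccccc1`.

30

Hydrogens are implicit in SMILES; fill each atom to its normal valence:
  6 × C: 2 H each → 12
  5 × C (aromatic): 1 H each → 5
  3 × C: 3 H each → 9
  3 × C: 1 H each → 3
  1 × C (aromatic): no H
  1 × N (charge +1): 1 H
  Total hydrogens = 30.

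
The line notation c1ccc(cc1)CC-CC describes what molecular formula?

C10H14

Heavy atoms from the SMILES: 10 C.
Implicit hydrogens by atom environment:
  5 × C (aromatic): 1 H each → 5
  3 × C: 2 H each → 6
  1 × C: 3 H
  1 × C (aromatic): no H
  Total hydrogens = 14.
Molecular formula: C10H14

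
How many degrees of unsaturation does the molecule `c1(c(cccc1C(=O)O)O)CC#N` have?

7

Molecular formula from the SMILES: C9H7NO3.
DoU = (2C + 2 + N − H − X)/2 = (2·9 + 2 + 1 − 7 − 0)/2 = 14/2 = 7.
(Structurally: 1 ring(s) + 6 π bond(s) = 7.)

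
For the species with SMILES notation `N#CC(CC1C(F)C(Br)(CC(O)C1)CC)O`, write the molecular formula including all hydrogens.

Heavy atoms from the SMILES: 1 Br, 11 C, 1 F, 1 N, 2 O.
Implicit hydrogens by atom environment:
  4 × C: 2 H each → 8
  4 × C: 1 H each → 4
  2 × C: no H
  2 × O: 1 H each → 2
  1 × Br: no H
  1 × C: 3 H
  1 × F: no H
  1 × N: no H
  Total hydrogens = 17.
Molecular formula: C11H17BrFNO2

C11H17BrFNO2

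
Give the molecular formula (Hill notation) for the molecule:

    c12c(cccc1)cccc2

Heavy atoms from the SMILES: 10 C.
Implicit hydrogens by atom environment:
  8 × C (aromatic): 1 H each → 8
  2 × C (aromatic): no H
  Total hydrogens = 8.
Molecular formula: C10H8

C10H8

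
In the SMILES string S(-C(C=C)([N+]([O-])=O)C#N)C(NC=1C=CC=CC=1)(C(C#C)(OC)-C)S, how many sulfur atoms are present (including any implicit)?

The symbol for sulfur appears 2 times in the SMILES.

2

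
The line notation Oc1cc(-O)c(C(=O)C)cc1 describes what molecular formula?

Heavy atoms from the SMILES: 8 C, 3 O.
Implicit hydrogens by atom environment:
  3 × C (aromatic): 1 H each → 3
  3 × C (aromatic): no H
  2 × O: 1 H each → 2
  1 × C: 3 H
  1 × C: no H
  1 × O: no H
  Total hydrogens = 8.
Molecular formula: C8H8O3

C8H8O3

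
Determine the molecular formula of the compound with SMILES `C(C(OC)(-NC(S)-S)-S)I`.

C4H10INOS3

Heavy atoms from the SMILES: 4 C, 1 I, 1 N, 1 O, 3 S.
Implicit hydrogens by atom environment:
  3 × S: 1 H each → 3
  1 × C: 3 H
  1 × C: 2 H
  1 × C: 1 H
  1 × C: no H
  1 × I: no H
  1 × N: 1 H
  1 × O: no H
  Total hydrogens = 10.
Molecular formula: C4H10INOS3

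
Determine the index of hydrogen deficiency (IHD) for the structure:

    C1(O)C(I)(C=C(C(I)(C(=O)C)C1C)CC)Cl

Molecular formula from the SMILES: C11H15ClI2O2.
DoU = (2C + 2 + N − H − X)/2 = (2·11 + 2 + 0 − 15 − 3)/2 = 6/2 = 3.
(Structurally: 1 ring(s) + 2 π bond(s) = 3.)

3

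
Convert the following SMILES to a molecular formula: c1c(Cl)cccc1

Heavy atoms from the SMILES: 6 C, 1 Cl.
Implicit hydrogens by atom environment:
  5 × C (aromatic): 1 H each → 5
  1 × C (aromatic): no H
  1 × Cl: no H
  Total hydrogens = 5.
Molecular formula: C6H5Cl

C6H5Cl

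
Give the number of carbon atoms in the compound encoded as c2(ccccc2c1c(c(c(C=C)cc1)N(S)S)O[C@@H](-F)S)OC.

16

The symbol for carbon appears 16 times in the SMILES. Lowercase c denotes aromatic carbon and counts toward C.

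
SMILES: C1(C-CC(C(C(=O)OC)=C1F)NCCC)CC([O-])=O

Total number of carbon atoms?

13

The symbol for carbon appears 13 times in the SMILES.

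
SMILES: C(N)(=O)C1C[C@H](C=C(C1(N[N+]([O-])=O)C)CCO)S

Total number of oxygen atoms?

4

The symbol for oxygen appears 4 times in the SMILES.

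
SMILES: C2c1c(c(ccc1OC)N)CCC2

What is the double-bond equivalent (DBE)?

Molecular formula from the SMILES: C11H15NO.
DoU = (2C + 2 + N − H − X)/2 = (2·11 + 2 + 1 − 15 − 0)/2 = 10/2 = 5.
(Structurally: 2 ring(s) + 3 π bond(s) = 5.)

5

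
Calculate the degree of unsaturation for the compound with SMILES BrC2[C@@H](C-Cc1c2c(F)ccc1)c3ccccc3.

Molecular formula from the SMILES: C16H14BrF.
DoU = (2C + 2 + N − H − X)/2 = (2·16 + 2 + 0 − 14 − 2)/2 = 18/2 = 9.
(Structurally: 3 ring(s) + 6 π bond(s) = 9.)

9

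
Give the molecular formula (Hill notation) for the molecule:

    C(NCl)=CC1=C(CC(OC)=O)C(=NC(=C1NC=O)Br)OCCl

C12H12BrCl2N3O4

Heavy atoms from the SMILES: 1 Br, 12 C, 2 Cl, 3 N, 4 O.
Implicit hydrogens by atom environment:
  5 × C (aromatic): no H
  4 × O: no H
  3 × C: 1 H each → 3
  2 × C: 2 H each → 4
  2 × Cl: no H
  2 × N: 1 H each → 2
  1 × Br: no H
  1 × C: 3 H
  1 × C: no H
  1 × N (aromatic): no H
  Total hydrogens = 12.
Molecular formula: C12H12BrCl2N3O4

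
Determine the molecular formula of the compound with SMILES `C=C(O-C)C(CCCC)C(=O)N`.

Heavy atoms from the SMILES: 9 C, 1 N, 2 O.
Implicit hydrogens by atom environment:
  4 × C: 2 H each → 8
  2 × C: 3 H each → 6
  2 × C: no H
  2 × O: no H
  1 × C: 1 H
  1 × N: 2 H
  Total hydrogens = 17.
Molecular formula: C9H17NO2

C9H17NO2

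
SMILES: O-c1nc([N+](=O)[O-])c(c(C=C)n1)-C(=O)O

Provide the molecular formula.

C7H5N3O5

Heavy atoms from the SMILES: 7 C, 3 N, 5 O.
Implicit hydrogens by atom environment:
  4 × C (aromatic): no H
  2 × N (aromatic): no H
  2 × O: 1 H each → 2
  2 × O: no H
  1 × C: 2 H
  1 × C: 1 H
  1 × C: no H
  1 × N (charge +1): no H
  1 × O (charge -1): no H
  Total hydrogens = 5.
Molecular formula: C7H5N3O5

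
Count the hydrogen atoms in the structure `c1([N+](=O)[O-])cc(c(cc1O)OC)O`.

7

Hydrogens are implicit in SMILES; fill each atom to its normal valence:
  4 × C (aromatic): no H
  2 × C (aromatic): 1 H each → 2
  2 × O: 1 H each → 2
  2 × O: no H
  1 × C: 3 H
  1 × N (charge +1): no H
  1 × O (charge -1): no H
  Total hydrogens = 7.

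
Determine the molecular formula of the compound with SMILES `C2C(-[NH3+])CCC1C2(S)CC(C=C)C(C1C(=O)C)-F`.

C14H23FNOS+

Heavy atoms from the SMILES: 14 C, 1 F, 1 N, 1 O, 1 S.
Implicit hydrogens by atom environment:
  6 × C: 1 H each → 6
  5 × C: 2 H each → 10
  2 × C: no H
  1 × C: 3 H
  1 × F: no H
  1 × N (charge +1): 3 H
  1 × O: no H
  1 × S: 1 H
  Total hydrogens = 23.
Net charge +1.
Molecular formula: C14H23FNOS+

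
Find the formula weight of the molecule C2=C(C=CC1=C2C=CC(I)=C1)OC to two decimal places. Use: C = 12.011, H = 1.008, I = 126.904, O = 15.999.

Molecular formula: C11H9IO.
M = 11×12.011 + 9×1.008 + 1×126.904 + 1×15.999 = 284.10 g/mol.

284.10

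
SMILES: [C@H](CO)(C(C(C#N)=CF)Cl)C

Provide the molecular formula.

Heavy atoms from the SMILES: 7 C, 1 Cl, 1 F, 1 N, 1 O.
Implicit hydrogens by atom environment:
  3 × C: 1 H each → 3
  2 × C: no H
  1 × C: 3 H
  1 × C: 2 H
  1 × Cl: no H
  1 × F: no H
  1 × N: no H
  1 × O: 1 H
  Total hydrogens = 9.
Molecular formula: C7H9ClFNO

C7H9ClFNO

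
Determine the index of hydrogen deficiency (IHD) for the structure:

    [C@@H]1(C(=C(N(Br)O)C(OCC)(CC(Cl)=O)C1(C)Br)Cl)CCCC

3

Molecular formula from the SMILES: C14H21Br2Cl2NO3.
DoU = (2C + 2 + N − H − X)/2 = (2·14 + 2 + 1 − 21 − 4)/2 = 6/2 = 3.
(Structurally: 1 ring(s) + 2 π bond(s) = 3.)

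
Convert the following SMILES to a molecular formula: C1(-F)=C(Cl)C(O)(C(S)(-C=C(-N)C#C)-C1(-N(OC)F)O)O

Heavy atoms from the SMILES: 10 C, 1 Cl, 2 F, 2 N, 4 O, 1 S.
Implicit hydrogens by atom environment:
  7 × C: no H
  3 × O: 1 H each → 3
  2 × C: 1 H each → 2
  2 × F: no H
  1 × C: 3 H
  1 × Cl: no H
  1 × N: 2 H
  1 × N: no H
  1 × O: no H
  1 × S: 1 H
  Total hydrogens = 11.
Molecular formula: C10H11ClF2N2O4S

C10H11ClF2N2O4S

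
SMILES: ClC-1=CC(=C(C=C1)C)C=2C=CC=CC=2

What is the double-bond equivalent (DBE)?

Molecular formula from the SMILES: C13H11Cl.
DoU = (2C + 2 + N − H − X)/2 = (2·13 + 2 + 0 − 11 − 1)/2 = 16/2 = 8.
(Structurally: 2 ring(s) + 6 π bond(s) = 8.)

8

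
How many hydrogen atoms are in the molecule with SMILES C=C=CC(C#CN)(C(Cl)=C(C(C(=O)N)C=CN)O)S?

Hydrogens are implicit in SMILES; fill each atom to its normal valence:
  7 × C: no H
  4 × C: 1 H each → 4
  3 × N: 2 H each → 6
  1 × C: 2 H
  1 × Cl: no H
  1 × O: 1 H
  1 × O: no H
  1 × S: 1 H
  Total hydrogens = 14.

14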